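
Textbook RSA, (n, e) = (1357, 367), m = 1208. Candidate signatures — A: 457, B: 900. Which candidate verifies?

B

Candidate A: 457^2 = 208849 ≡ 1228; 457^4 ≡ 1228^2 = 1507984 ≡ 357; 457^8 ≡ 357^2 = 127449 ≡ 1248; 457^16 ≡ 1248^2 = 1557504 ≡ 1025; 457^32 ≡ 1025^2 = 1050625 ≡ 307; 457^64 ≡ 307^2 = 94249 ≡ 616; 457^128 ≡ 616^2 = 379456 ≡ 853; 457^256 ≡ 853^2 = 727609 ≡ 257; 367 = 256 + 64 + 32 + 8 + 4 + 2 + 1, so 457^367 ≡ 257·616·307·1248·357·1228·457 ≡ 149 (mod 1357)
Candidate B: 900^2 = 810000 ≡ 1228; 900^4 ≡ 1228^2 = 1507984 ≡ 357; 900^8 ≡ 357^2 = 127449 ≡ 1248; 900^16 ≡ 1248^2 = 1557504 ≡ 1025; 900^32 ≡ 1025^2 = 1050625 ≡ 307; 900^64 ≡ 307^2 = 94249 ≡ 616; 900^128 ≡ 616^2 = 379456 ≡ 853; 900^256 ≡ 853^2 = 727609 ≡ 257; 367 = 256 + 64 + 32 + 8 + 4 + 2 + 1, so 900^367 ≡ 257·616·307·1248·357·1228·900 ≡ 1208 (mod 1357)
  → matches m = 1208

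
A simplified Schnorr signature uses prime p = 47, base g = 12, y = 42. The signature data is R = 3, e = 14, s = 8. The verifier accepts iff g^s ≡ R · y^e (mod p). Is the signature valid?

valid

g^s mod p:
Squares mod 47: 12^1≡12, 12^2≡3, 12^4≡9, 12^8≡34
12^8 ≡ 34 (mod 47)
R · y^e mod p:
Squares mod 47: 42^1≡42, 42^2≡25, 42^4≡14, 42^8≡8
14 = 8 + 4 + 2, so 42^14 ≡ 8·14·25 ≡ 27 (mod 47)
3·27 = 81 ≡ 34 (mod 47)
34 ≡ 34 (mod 47); signature holds.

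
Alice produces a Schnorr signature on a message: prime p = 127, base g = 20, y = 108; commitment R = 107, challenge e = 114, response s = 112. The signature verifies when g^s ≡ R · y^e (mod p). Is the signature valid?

valid

g^s mod p:
20^2 = 400 ≡ 19
20^4 ≡ 19^2 = 361 ≡ 107
20^8 ≡ 107^2 = 11449 ≡ 19
20^16 ≡ 19^2 = 361 ≡ 107
20^32 ≡ 107^2 = 11449 ≡ 19
20^64 ≡ 19^2 = 361 ≡ 107
112 = 64 + 32 + 16, so 20^112 ≡ 107·19·107 ≡ 107 (mod 127)
R · y^e mod p:
108^2 = 11664 ≡ 107
108^4 ≡ 107^2 = 11449 ≡ 19
108^8 ≡ 19^2 = 361 ≡ 107
108^16 ≡ 107^2 = 11449 ≡ 19
108^32 ≡ 19^2 = 361 ≡ 107
108^64 ≡ 107^2 = 11449 ≡ 19
114 = 64 + 32 + 16 + 2, so 108^114 ≡ 19·107·19·107 ≡ 1 (mod 127)
107·1 = 107 ≡ 107 (mod 127)
107 ≡ 107 (mod 127); signature holds.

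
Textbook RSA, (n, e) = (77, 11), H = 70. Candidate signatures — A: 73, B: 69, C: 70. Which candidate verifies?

C

Candidate A: Squares mod 77: 73^1≡73, 73^2≡16, 73^4≡25, 73^8≡9; 11 = 8 + 2 + 1, so 73^11 ≡ 9·16·73 ≡ 40 (mod 77)
Candidate B: Squares mod 77: 69^1≡69, 69^2≡64, 69^4≡15, 69^8≡71; 11 = 8 + 2 + 1, so 69^11 ≡ 71·64·69 ≡ 69 (mod 77)
Candidate C: Squares mod 77: 70^1≡70, 70^2≡49, 70^4≡14, 70^8≡42; 11 = 8 + 2 + 1, so 70^11 ≡ 42·49·70 ≡ 70 (mod 77)
  → matches H = 70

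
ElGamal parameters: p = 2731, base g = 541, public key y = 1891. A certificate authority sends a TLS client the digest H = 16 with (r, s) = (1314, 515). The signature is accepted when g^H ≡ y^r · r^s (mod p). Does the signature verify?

does not verify

Left side g^H mod p:
541^16 mod 2731 = 2713
Right side y^r · r^s mod p:
1891^1314 mod 2731 = 790
1314^515 mod 2731 = 940
790·940 = 742600 ≡ 2499 (mod 2731)
2713 ≠ 2499, so verification fails.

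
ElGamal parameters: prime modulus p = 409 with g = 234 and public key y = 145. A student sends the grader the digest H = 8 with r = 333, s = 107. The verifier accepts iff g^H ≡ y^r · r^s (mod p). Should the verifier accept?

accept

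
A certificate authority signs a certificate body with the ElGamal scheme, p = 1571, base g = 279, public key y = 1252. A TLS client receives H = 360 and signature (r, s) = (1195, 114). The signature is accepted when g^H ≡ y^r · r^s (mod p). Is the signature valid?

invalid

Left side g^H mod p:
279^2 = 77841 ≡ 862
279^4 ≡ 862^2 = 743044 ≡ 1532
279^8 ≡ 1532^2 = 2347024 ≡ 1521
279^16 ≡ 1521^2 = 2313441 ≡ 929
279^32 ≡ 929^2 = 863041 ≡ 562
279^64 ≡ 562^2 = 315844 ≡ 73
279^128 ≡ 73^2 = 5329 ≡ 616
279^256 ≡ 616^2 = 379456 ≡ 845
360 = 256 + 64 + 32 + 8, so 279^360 ≡ 845·73·562·1521 ≡ 211 (mod 1571)
Right side y^r · r^s mod p:
1252^2 = 1567504 ≡ 1217
1252^4 ≡ 1217^2 = 1481089 ≡ 1207
1252^8 ≡ 1207^2 = 1456849 ≡ 532
1252^16 ≡ 532^2 = 283024 ≡ 244
1252^32 ≡ 244^2 = 59536 ≡ 1409
1252^64 ≡ 1409^2 = 1985281 ≡ 1108
1252^128 ≡ 1108^2 = 1227664 ≡ 713
1252^256 ≡ 713^2 = 508369 ≡ 936
1252^512 ≡ 936^2 = 876096 ≡ 1049
1252^1024 ≡ 1049^2 = 1100401 ≡ 701
1195 = 1024 + 128 + 32 + 8 + 2 + 1, so 1252^1195 ≡ 701·713·1409·532·1217·1252 ≡ 169 (mod 1571)
1195^2 = 1428025 ≡ 1557
1195^4 ≡ 1557^2 = 2424249 ≡ 196
1195^8 ≡ 196^2 = 38416 ≡ 712
1195^16 ≡ 712^2 = 506944 ≡ 1082
1195^32 ≡ 1082^2 = 1170724 ≡ 329
1195^64 ≡ 329^2 = 108241 ≡ 1413
114 = 64 + 32 + 16 + 2, so 1195^114 ≡ 1413·329·1082·1557 ≡ 432 (mod 1571)
169·432 = 73008 ≡ 742 (mod 1571)
211 ≠ 742, so verification fails.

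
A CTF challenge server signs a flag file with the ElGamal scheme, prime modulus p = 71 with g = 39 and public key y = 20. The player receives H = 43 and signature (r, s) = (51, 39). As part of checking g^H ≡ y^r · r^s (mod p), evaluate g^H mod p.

39

Squares mod 71: 39^1≡39, 39^2≡30, 39^4≡48, 39^8≡32, 39^16≡30, 39^32≡48
43 = 32 + 8 + 2 + 1, so 39^43 ≡ 48·32·30·39 ≡ 39 (mod 71)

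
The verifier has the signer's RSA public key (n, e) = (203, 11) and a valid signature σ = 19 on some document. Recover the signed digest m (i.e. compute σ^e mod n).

σ^2 ≡ 19^2 = 361 ≡ 158
σ^4 ≡ 158^2 = 24964 ≡ 198
σ^8 ≡ 198^2 = 39204 ≡ 25
11 = 8 + 2 + 1, so σ^11 ≡ 25·158·19 ≡ 143 (mod 203)

143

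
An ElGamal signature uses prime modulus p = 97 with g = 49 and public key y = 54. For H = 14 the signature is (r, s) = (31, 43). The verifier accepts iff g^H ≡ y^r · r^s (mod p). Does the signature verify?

Left side g^H mod p:
49^2 = 2401 ≡ 73
49^4 ≡ 73^2 = 5329 ≡ 91
49^8 ≡ 91^2 = 8281 ≡ 36
14 = 8 + 4 + 2, so 49^14 ≡ 36·91·73 ≡ 43 (mod 97)
Right side y^r · r^s mod p:
54^2 = 2916 ≡ 6
54^4 ≡ 6^2 = 36
54^8 ≡ 36^2 = 1296 ≡ 35
54^16 ≡ 35^2 = 1225 ≡ 61
31 = 16 + 8 + 4 + 2 + 1, so 54^31 ≡ 61·35·36·6·54 ≡ 24 (mod 97)
31^2 = 961 ≡ 88
31^4 ≡ 88^2 = 7744 ≡ 81
31^8 ≡ 81^2 = 6561 ≡ 62
31^16 ≡ 62^2 = 3844 ≡ 61
31^32 ≡ 61^2 = 3721 ≡ 35
43 = 32 + 8 + 2 + 1, so 31^43 ≡ 35·62·88·31 ≡ 44 (mod 97)
24·44 = 1056 ≡ 86 (mod 97)
43 ≠ 86, so verification fails.

does not verify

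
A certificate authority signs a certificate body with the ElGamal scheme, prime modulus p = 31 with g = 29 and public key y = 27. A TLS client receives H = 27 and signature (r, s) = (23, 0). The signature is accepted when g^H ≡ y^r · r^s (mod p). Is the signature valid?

invalid

Left side g^H mod p:
Squares mod 31: 29^1≡29, 29^2≡4, 29^4≡16, 29^8≡8, 29^16≡2
27 = 16 + 8 + 2 + 1, so 29^27 ≡ 2·8·4·29 ≡ 27 (mod 31)
Right side y^r · r^s mod p:
Squares mod 31: 27^1≡27, 27^2≡16, 27^4≡8, 27^8≡2, 27^16≡4
23 = 16 + 4 + 2 + 1, so 27^23 ≡ 4·8·16·27 ≡ 29 (mod 31)
23^0 mod 31 = 1
29·1 = 29 ≡ 29 (mod 31)
27 ≠ 29, so verification fails.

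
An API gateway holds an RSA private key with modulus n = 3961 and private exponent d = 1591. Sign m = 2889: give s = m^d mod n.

1121

Squares mod 3961: m^1≡2889, m^2≡494, m^4≡2415, m^8≡1633, m^16≡936, m^32≡715, m^64≡256, m^128≡2160, m^256≡3503, m^512≡3792, m^1024≡834
1591 = 1024 + 512 + 32 + 16 + 4 + 2 + 1, so m^1591 ≡ 834·3792·715·936·2415·494·2889 ≡ 1121 (mod 3961)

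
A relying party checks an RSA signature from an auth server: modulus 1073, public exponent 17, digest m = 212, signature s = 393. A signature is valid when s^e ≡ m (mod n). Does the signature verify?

Squares mod 1073: s^1≡393, s^2≡1010, s^4≡750, s^8≡248, s^16≡343
17 = 16 + 1, so s^17 ≡ 343·393 ≡ 674 (mod 1073)
The recovered value 674 does not match the digest 212.

does not verify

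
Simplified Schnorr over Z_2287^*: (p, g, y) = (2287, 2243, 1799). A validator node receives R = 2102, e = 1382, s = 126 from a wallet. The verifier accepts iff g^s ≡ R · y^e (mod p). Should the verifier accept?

g^s mod p:
2243^2 = 5031049 ≡ 1936
2243^4 ≡ 1936^2 = 3748096 ≡ 1990
2243^8 ≡ 1990^2 = 3960100 ≡ 1303
2243^16 ≡ 1303^2 = 1697809 ≡ 855
2243^32 ≡ 855^2 = 731025 ≡ 1472
2243^64 ≡ 1472^2 = 2166784 ≡ 995
126 = 64 + 32 + 16 + 8 + 4 + 2, so 2243^126 ≡ 995·1472·855·1303·1990·1936 ≡ 333 (mod 2287)
R · y^e mod p:
1799^2 = 3236401 ≡ 296
1799^4 ≡ 296^2 = 87616 ≡ 710
1799^8 ≡ 710^2 = 504100 ≡ 960
1799^16 ≡ 960^2 = 921600 ≡ 2226
1799^32 ≡ 2226^2 = 4955076 ≡ 1434
1799^64 ≡ 1434^2 = 2056356 ≡ 343
1799^128 ≡ 343^2 = 117649 ≡ 1012
1799^256 ≡ 1012^2 = 1024144 ≡ 1855
1799^512 ≡ 1855^2 = 3441025 ≡ 1377
1799^1024 ≡ 1377^2 = 1896129 ≡ 206
1382 = 1024 + 256 + 64 + 32 + 4 + 2, so 1799^1382 ≡ 206·1855·343·1434·710·296 ≡ 421 (mod 2287)
2102·421 = 884942 ≡ 2160 (mod 2287)
333 ≠ 2160; the check fails.

reject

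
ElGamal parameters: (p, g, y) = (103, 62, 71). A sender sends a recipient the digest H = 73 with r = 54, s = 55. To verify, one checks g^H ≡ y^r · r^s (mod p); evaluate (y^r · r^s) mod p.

84

Squares mod 103: 71^1≡71, 71^2≡97, 71^4≡36, 71^8≡60, 71^16≡98, 71^32≡25
54 = 32 + 16 + 4 + 2, so 71^54 ≡ 25·98·36·97 ≡ 14 (mod 103)
Squares mod 103: 54^1≡54, 54^2≡32, 54^4≡97, 54^8≡36, 54^16≡60, 54^32≡98
55 = 32 + 16 + 4 + 2 + 1, so 54^55 ≡ 98·60·97·32·54 ≡ 6 (mod 103)
y^r · r^s ≡ 14·6 = 84 ≡ 84 (mod 103)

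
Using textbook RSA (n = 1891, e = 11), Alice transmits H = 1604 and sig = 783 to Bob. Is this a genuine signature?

sig^2 ≡ 783^2 = 613089 ≡ 405
sig^4 ≡ 405^2 = 164025 ≡ 1399
sig^8 ≡ 1399^2 = 1957201 ≡ 16
11 = 8 + 2 + 1, so sig^11 ≡ 16·405·783 ≡ 287 (mod 1891)
sig^11 mod 1891 = 287, but H = 1604.

forged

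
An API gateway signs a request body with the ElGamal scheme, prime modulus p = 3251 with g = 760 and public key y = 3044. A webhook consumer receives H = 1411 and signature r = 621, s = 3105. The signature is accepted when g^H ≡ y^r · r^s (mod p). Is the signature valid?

Left side g^H mod p:
Squares mod 3251: 760^1≡760, 760^2≡2173, 760^4≡1477, 760^8≡108, 760^16≡1911, 760^32≡1048, 760^64≡2717, 760^128≡2319, 760^256≡607, 760^512≡1086, 760^1024≡2534
1411 = 1024 + 256 + 128 + 2 + 1, so 760^1411 ≡ 2534·607·2319·2173·760 ≡ 759 (mod 3251)
Right side y^r · r^s mod p:
Squares mod 3251: 3044^1≡3044, 3044^2≡586, 3044^4≡2041, 3044^8≡1150, 3044^16≡2594, 3044^32≡2517, 3044^64≡2341, 3044^128≡2346, 3044^256≡3024, 3044^512≡2764
621 = 512 + 64 + 32 + 8 + 4 + 1, so 3044^621 ≡ 2764·2341·2517·1150·2041·3044 ≡ 411 (mod 3251)
Squares mod 3251: 621^1≡621, 621^2≡2023, 621^4≡2771, 621^8≡2830, 621^16≡1687, 621^32≡1344, 621^64≡2031, 621^128≡2693, 621^256≡2519, 621^512≡2660, 621^1024≡1424, 621^2048≡2403
3105 = 2048 + 1024 + 32 + 1, so 621^3105 ≡ 2403·1424·1344·621 ≡ 2185 (mod 3251)
411·2185 = 898035 ≡ 759 (mod 3251)
759 ≡ 759 (mod 3251), so the signature is genuine.

valid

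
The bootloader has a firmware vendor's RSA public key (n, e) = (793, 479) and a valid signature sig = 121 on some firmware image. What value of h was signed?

sig^479 mod 793 = 426

426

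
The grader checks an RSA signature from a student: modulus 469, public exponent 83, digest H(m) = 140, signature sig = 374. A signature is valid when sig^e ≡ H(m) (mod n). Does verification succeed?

Squares mod 469: sig^1≡374, sig^2≡114, sig^4≡333, sig^8≡205, sig^16≡284, sig^32≡457, sig^64≡144
83 = 64 + 16 + 2 + 1, so sig^83 ≡ 144·284·114·374 ≡ 222 (mod 469)
222 ≠ 140, so verification fails.

fails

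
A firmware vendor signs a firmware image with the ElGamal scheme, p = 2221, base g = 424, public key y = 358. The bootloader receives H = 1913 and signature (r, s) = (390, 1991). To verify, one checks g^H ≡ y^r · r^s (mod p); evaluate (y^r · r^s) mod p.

Squares mod 2221: 358^1≡358, 358^2≡1567, 358^4≡1284, 358^8≡674, 358^16≡1192, 358^32≡1645, 358^64≡847, 358^128≡26, 358^256≡676
390 = 256 + 128 + 4 + 2, so 358^390 ≡ 676·26·1284·1567 ≡ 259 (mod 2221)
Squares mod 2221: 390^1≡390, 390^2≡1072, 390^4≡927, 390^8≡2023, 390^16≡1447, 390^32≡1627, 390^64≡1918, 390^128≡748, 390^256≡2033, 390^512≡2029, 390^1024≡1328
1991 = 1024 + 512 + 256 + 128 + 64 + 4 + 2 + 1, so 390^1991 ≡ 1328·2029·2033·748·1918·927·1072·390 ≡ 2118 (mod 2221)
y^r · r^s ≡ 259·2118 = 548562 ≡ 2196 (mod 2221)

2196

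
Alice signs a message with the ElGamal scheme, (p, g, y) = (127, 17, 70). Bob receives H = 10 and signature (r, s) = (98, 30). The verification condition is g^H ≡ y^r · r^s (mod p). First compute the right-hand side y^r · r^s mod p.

9

70^2 = 4900 ≡ 74
70^4 ≡ 74^2 = 5476 ≡ 15
70^8 ≡ 15^2 = 225 ≡ 98
70^16 ≡ 98^2 = 9604 ≡ 79
70^32 ≡ 79^2 = 6241 ≡ 18
70^64 ≡ 18^2 = 324 ≡ 70
98 = 64 + 32 + 2, so 70^98 ≡ 70·18·74 ≡ 22 (mod 127)
98^2 = 9604 ≡ 79
98^4 ≡ 79^2 = 6241 ≡ 18
98^8 ≡ 18^2 = 324 ≡ 70
98^16 ≡ 70^2 = 4900 ≡ 74
30 = 16 + 8 + 4 + 2, so 98^30 ≡ 74·70·18·79 ≡ 87 (mod 127)
y^r · r^s ≡ 22·87 = 1914 ≡ 9 (mod 127)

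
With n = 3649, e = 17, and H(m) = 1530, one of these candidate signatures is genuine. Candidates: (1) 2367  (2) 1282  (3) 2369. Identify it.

1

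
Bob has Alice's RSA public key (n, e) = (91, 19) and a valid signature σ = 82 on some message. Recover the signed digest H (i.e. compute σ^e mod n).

82

Squares mod 91: σ^1≡82, σ^2≡81, σ^4≡9, σ^8≡81, σ^16≡9
19 = 16 + 2 + 1, so σ^19 ≡ 9·81·82 ≡ 82 (mod 91)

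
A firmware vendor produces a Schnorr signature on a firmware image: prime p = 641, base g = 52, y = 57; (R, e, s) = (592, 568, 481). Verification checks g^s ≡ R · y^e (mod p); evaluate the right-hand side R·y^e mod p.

57^2 = 3249 ≡ 44
57^4 ≡ 44^2 = 1936 ≡ 13
57^8 ≡ 13^2 = 169
57^16 ≡ 169^2 = 28561 ≡ 357
57^32 ≡ 357^2 = 127449 ≡ 531
57^64 ≡ 531^2 = 281961 ≡ 562
57^128 ≡ 562^2 = 315844 ≡ 472
57^256 ≡ 472^2 = 222784 ≡ 357
57^512 ≡ 357^2 = 127449 ≡ 531
568 = 512 + 32 + 16 + 8, so 57^568 ≡ 531·531·357·169 ≡ 169 (mod 641)
R · y^e ≡ 592·169 = 100048 ≡ 52 (mod 641)

52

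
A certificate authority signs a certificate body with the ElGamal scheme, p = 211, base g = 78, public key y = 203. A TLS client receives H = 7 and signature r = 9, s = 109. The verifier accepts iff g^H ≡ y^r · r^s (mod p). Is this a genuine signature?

genuine

Left side g^H mod p:
Squares mod 211: 78^1≡78, 78^2≡176, 78^4≡170
7 = 4 + 2 + 1, so 78^7 ≡ 170·176·78 ≡ 100 (mod 211)
Right side y^r · r^s mod p:
Squares mod 211: 203^1≡203, 203^2≡64, 203^4≡87, 203^8≡184
9 = 8 + 1, so 203^9 ≡ 184·203 ≡ 5 (mod 211)
Squares mod 211: 9^1≡9, 9^2≡81, 9^4≡20, 9^8≡189, 9^16≡62, 9^32≡46, 9^64≡6
109 = 64 + 32 + 8 + 4 + 1, so 9^109 ≡ 6·46·189·20·9 ≡ 20 (mod 211)
5·20 = 100 ≡ 100 (mod 211)
100 ≡ 100 (mod 211), so the signature is genuine.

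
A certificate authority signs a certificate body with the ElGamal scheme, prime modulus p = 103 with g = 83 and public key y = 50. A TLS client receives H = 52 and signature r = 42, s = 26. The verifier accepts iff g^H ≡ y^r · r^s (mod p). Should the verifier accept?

reject

Left side g^H mod p:
Squares mod 103: 83^1≡83, 83^2≡91, 83^4≡41, 83^8≡33, 83^16≡59, 83^32≡82
52 = 32 + 16 + 4, so 83^52 ≡ 82·59·41 ≡ 83 (mod 103)
Right side y^r · r^s mod p:
Squares mod 103: 50^1≡50, 50^2≡28, 50^4≡63, 50^8≡55, 50^16≡38, 50^32≡2
42 = 32 + 8 + 2, so 50^42 ≡ 2·55·28 ≡ 93 (mod 103)
Squares mod 103: 42^1≡42, 42^2≡13, 42^4≡66, 42^8≡30, 42^16≡76
26 = 16 + 8 + 2, so 42^26 ≡ 76·30·13 ≡ 79 (mod 103)
93·79 = 7347 ≡ 34 (mod 103)
83 ≠ 34, so verification fails.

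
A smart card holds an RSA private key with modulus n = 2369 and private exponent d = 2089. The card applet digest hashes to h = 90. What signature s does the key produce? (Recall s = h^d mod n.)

h^2089 mod 2369 = 1069

1069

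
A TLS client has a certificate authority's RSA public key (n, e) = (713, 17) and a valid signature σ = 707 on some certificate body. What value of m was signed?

Squares mod 713: σ^1≡707, σ^2≡36, σ^4≡583, σ^8≡501, σ^16≡25
17 = 16 + 1, so σ^17 ≡ 25·707 ≡ 563 (mod 713)

563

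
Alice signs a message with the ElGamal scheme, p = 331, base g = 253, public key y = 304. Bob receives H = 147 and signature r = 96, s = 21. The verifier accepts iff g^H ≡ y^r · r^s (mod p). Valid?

Left side g^H mod p:
253^2 = 64009 ≡ 126
253^4 ≡ 126^2 = 15876 ≡ 319
253^8 ≡ 319^2 = 101761 ≡ 144
253^16 ≡ 144^2 = 20736 ≡ 214
253^32 ≡ 214^2 = 45796 ≡ 118
253^64 ≡ 118^2 = 13924 ≡ 22
253^128 ≡ 22^2 = 484 ≡ 153
147 = 128 + 16 + 2 + 1, so 253^147 ≡ 153·214·126·253 ≡ 225 (mod 331)
Right side y^r · r^s mod p:
304^2 = 92416 ≡ 67
304^4 ≡ 67^2 = 4489 ≡ 186
304^8 ≡ 186^2 = 34596 ≡ 172
304^16 ≡ 172^2 = 29584 ≡ 125
304^32 ≡ 125^2 = 15625 ≡ 68
304^64 ≡ 68^2 = 4624 ≡ 321
96 = 64 + 32, so 304^96 ≡ 321·68 ≡ 313 (mod 331)
96^2 = 9216 ≡ 279
96^4 ≡ 279^2 = 77841 ≡ 56
96^8 ≡ 56^2 = 3136 ≡ 157
96^16 ≡ 157^2 = 24649 ≡ 155
21 = 16 + 4 + 1, so 96^21 ≡ 155·56·96 ≡ 153 (mod 331)
313·153 = 47889 ≡ 225 (mod 331)
225 ≡ 225 (mod 331), so the signature is genuine.

yes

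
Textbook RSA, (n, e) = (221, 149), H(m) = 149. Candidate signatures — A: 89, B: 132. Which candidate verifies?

B

Candidate A: 89^2 = 7921 ≡ 186; 89^4 ≡ 186^2 = 34596 ≡ 120; 89^8 ≡ 120^2 = 14400 ≡ 35; 89^16 ≡ 35^2 = 1225 ≡ 120; 89^32 ≡ 120^2 = 14400 ≡ 35; 89^64 ≡ 35^2 = 1225 ≡ 120; 89^128 ≡ 120^2 = 14400 ≡ 35; 149 = 128 + 16 + 4 + 1, so 89^149 ≡ 35·120·120·89 ≡ 72 (mod 221)
Candidate B: 132^2 = 17424 ≡ 186; 132^4 ≡ 186^2 = 34596 ≡ 120; 132^8 ≡ 120^2 = 14400 ≡ 35; 132^16 ≡ 35^2 = 1225 ≡ 120; 132^32 ≡ 120^2 = 14400 ≡ 35; 132^64 ≡ 35^2 = 1225 ≡ 120; 132^128 ≡ 120^2 = 14400 ≡ 35; 149 = 128 + 16 + 4 + 1, so 132^149 ≡ 35·120·120·132 ≡ 149 (mod 221)
  → matches H(m) = 149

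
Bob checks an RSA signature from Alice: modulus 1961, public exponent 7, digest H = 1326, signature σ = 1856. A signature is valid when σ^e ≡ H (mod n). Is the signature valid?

valid

σ^2 ≡ 1856^2 = 3444736 ≡ 1220
σ^4 ≡ 1220^2 = 1488400 ≡ 1
7 = 4 + 2 + 1, so σ^7 ≡ 1·1220·1856 ≡ 1326 (mod 1961)
Since 1326 equals the digest 1326, verification succeeds.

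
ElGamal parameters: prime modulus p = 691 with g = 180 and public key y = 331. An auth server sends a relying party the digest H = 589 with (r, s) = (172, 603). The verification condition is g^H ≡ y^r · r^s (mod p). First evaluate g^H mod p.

576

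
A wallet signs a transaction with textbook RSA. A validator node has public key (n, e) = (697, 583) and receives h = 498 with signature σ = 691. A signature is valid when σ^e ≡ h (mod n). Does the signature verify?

Squares mod 697: σ^1≡691, σ^2≡36, σ^4≡599, σ^8≡543, σ^16≡18, σ^32≡324, σ^64≡426, σ^128≡256, σ^256≡18, σ^512≡324
583 = 512 + 64 + 4 + 2 + 1, so σ^583 ≡ 324·426·599·36·691 ≡ 462 (mod 697)
σ^583 mod 697 = 462, but h = 498.

does not verify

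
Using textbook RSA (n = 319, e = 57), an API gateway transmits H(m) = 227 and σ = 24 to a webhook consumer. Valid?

Squares mod 319: σ^1≡24, σ^2≡257, σ^4≡16, σ^8≡256, σ^16≡141, σ^32≡103
57 = 32 + 16 + 8 + 1, so σ^57 ≡ 103·141·256·24 ≡ 227 (mod 319)
227 = H(m), so the signature checks out.

yes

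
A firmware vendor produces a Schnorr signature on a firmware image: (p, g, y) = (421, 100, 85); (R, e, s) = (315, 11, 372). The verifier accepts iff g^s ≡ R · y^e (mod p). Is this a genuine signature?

genuine

g^s mod p:
100^2 = 10000 ≡ 317
100^4 ≡ 317^2 = 100489 ≡ 291
100^8 ≡ 291^2 = 84681 ≡ 60
100^16 ≡ 60^2 = 3600 ≡ 232
100^32 ≡ 232^2 = 53824 ≡ 357
100^64 ≡ 357^2 = 127449 ≡ 307
100^128 ≡ 307^2 = 94249 ≡ 366
100^256 ≡ 366^2 = 133956 ≡ 78
372 = 256 + 64 + 32 + 16 + 4, so 100^372 ≡ 78·307·357·232·291 ≡ 190 (mod 421)
R · y^e mod p:
85^2 = 7225 ≡ 68
85^4 ≡ 68^2 = 4624 ≡ 414
85^8 ≡ 414^2 = 171396 ≡ 49
11 = 8 + 2 + 1, so 85^11 ≡ 49·68·85 ≡ 308 (mod 421)
315·308 = 97020 ≡ 190 (mod 421)
190 ≡ 190 (mod 421); signature holds.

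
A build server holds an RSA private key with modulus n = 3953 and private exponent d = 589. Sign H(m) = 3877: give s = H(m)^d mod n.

1745

(H(m))^589 mod 3953 = 1745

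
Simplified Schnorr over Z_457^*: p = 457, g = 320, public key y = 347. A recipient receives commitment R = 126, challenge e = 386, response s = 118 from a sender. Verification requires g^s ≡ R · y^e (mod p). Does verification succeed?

fails

g^s mod p:
320^2 = 102400 ≡ 32
320^4 ≡ 32^2 = 1024 ≡ 110
320^8 ≡ 110^2 = 12100 ≡ 218
320^16 ≡ 218^2 = 47524 ≡ 453
320^32 ≡ 453^2 = 205209 ≡ 16
320^64 ≡ 16^2 = 256
118 = 64 + 32 + 16 + 4 + 2, so 320^118 ≡ 256·16·453·110·32 ≡ 349 (mod 457)
R · y^e mod p:
347^2 = 120409 ≡ 218
347^4 ≡ 218^2 = 47524 ≡ 453
347^8 ≡ 453^2 = 205209 ≡ 16
347^16 ≡ 16^2 = 256
347^32 ≡ 256^2 = 65536 ≡ 185
347^64 ≡ 185^2 = 34225 ≡ 407
347^128 ≡ 407^2 = 165649 ≡ 215
347^256 ≡ 215^2 = 46225 ≡ 68
386 = 256 + 128 + 2, so 347^386 ≡ 68·215·218 ≡ 42 (mod 457)
126·42 = 5292 ≡ 265 (mod 457)
349 ≠ 265; the check fails.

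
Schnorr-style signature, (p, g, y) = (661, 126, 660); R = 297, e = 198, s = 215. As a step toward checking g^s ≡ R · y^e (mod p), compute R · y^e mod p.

297

660^2 = 435600 ≡ 1
660^4 ≡ 1^2 = 1
660^8 ≡ 1^2 = 1
660^16 ≡ 1^2 = 1
660^32 ≡ 1^2 = 1
660^64 ≡ 1^2 = 1
660^128 ≡ 1^2 = 1
198 = 128 + 64 + 4 + 2, so 660^198 ≡ 1·1·1·1 ≡ 1 (mod 661)
R · y^e ≡ 297·1 = 297 ≡ 297 (mod 661)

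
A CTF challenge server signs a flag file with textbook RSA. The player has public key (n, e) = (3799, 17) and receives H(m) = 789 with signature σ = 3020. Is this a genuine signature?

σ^2 ≡ 3020^2 = 9120400 ≡ 2800
σ^4 ≡ 2800^2 = 7840000 ≡ 2663
σ^8 ≡ 2663^2 = 7091569 ≡ 2635
σ^16 ≡ 2635^2 = 6943225 ≡ 2452
17 = 16 + 1, so σ^17 ≡ 2452·3020 ≡ 789 (mod 3799)
Since 789 equals the digest 789, verification succeeds.

genuine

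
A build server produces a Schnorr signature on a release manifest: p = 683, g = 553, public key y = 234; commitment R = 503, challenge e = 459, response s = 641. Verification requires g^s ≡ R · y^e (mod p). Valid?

g^s mod p:
553^2 = 305809 ≡ 508
553^4 ≡ 508^2 = 258064 ≡ 573
553^8 ≡ 573^2 = 328329 ≡ 489
553^16 ≡ 489^2 = 239121 ≡ 71
553^32 ≡ 71^2 = 5041 ≡ 260
553^64 ≡ 260^2 = 67600 ≡ 666
553^128 ≡ 666^2 = 443556 ≡ 289
553^256 ≡ 289^2 = 83521 ≡ 195
553^512 ≡ 195^2 = 38025 ≡ 460
641 = 512 + 128 + 1, so 553^641 ≡ 460·289·553 ≡ 432 (mod 683)
R · y^e mod p:
234^2 = 54756 ≡ 116
234^4 ≡ 116^2 = 13456 ≡ 479
234^8 ≡ 479^2 = 229441 ≡ 636
234^16 ≡ 636^2 = 404496 ≡ 160
234^32 ≡ 160^2 = 25600 ≡ 329
234^64 ≡ 329^2 = 108241 ≡ 327
234^128 ≡ 327^2 = 106929 ≡ 381
234^256 ≡ 381^2 = 145161 ≡ 365
459 = 256 + 128 + 64 + 8 + 2 + 1, so 234^459 ≡ 365·381·327·636·116·234 ≡ 544 (mod 683)
503·544 = 273632 ≡ 432 (mod 683)
432 ≡ 432 (mod 683); signature holds.

yes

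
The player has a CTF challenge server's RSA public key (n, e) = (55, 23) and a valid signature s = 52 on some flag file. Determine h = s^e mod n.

28

s^2 ≡ 52^2 = 2704 ≡ 9
s^4 ≡ 9^2 = 81 ≡ 26
s^8 ≡ 26^2 = 676 ≡ 16
s^16 ≡ 16^2 = 256 ≡ 36
23 = 16 + 4 + 2 + 1, so s^23 ≡ 36·26·9·52 ≡ 28 (mod 55)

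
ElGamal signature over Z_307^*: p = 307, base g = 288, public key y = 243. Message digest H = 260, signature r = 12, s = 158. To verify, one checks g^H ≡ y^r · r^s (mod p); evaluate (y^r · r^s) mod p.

144

243^2 = 59049 ≡ 105
243^4 ≡ 105^2 = 11025 ≡ 280
243^8 ≡ 280^2 = 78400 ≡ 115
12 = 8 + 4, so 243^12 ≡ 115·280 ≡ 272 (mod 307)
12^2 = 144
12^4 ≡ 144^2 = 20736 ≡ 167
12^8 ≡ 167^2 = 27889 ≡ 259
12^16 ≡ 259^2 = 67081 ≡ 155
12^32 ≡ 155^2 = 24025 ≡ 79
12^64 ≡ 79^2 = 6241 ≡ 101
12^128 ≡ 101^2 = 10201 ≡ 70
158 = 128 + 16 + 8 + 4 + 2, so 12^158 ≡ 70·155·259·167·144 ≡ 145 (mod 307)
y^r · r^s ≡ 272·145 = 39440 ≡ 144 (mod 307)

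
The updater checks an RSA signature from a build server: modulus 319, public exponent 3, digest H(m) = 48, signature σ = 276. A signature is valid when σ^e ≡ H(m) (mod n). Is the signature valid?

invalid

σ^2 ≡ 276^2 = 76176 ≡ 254
3 = 2 + 1, so σ^3 ≡ 254·276 ≡ 243 (mod 319)
243 ≠ 48, so verification fails.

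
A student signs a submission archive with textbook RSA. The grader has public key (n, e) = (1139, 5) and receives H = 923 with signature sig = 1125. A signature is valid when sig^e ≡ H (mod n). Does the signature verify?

verifies

sig^5 mod 1139 = 923
923 = H, so the signature checks out.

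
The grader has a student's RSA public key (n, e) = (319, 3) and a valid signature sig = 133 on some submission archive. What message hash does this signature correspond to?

sig^2 ≡ 133^2 = 17689 ≡ 144
3 = 2 + 1, so sig^3 ≡ 144·133 ≡ 12 (mod 319)

12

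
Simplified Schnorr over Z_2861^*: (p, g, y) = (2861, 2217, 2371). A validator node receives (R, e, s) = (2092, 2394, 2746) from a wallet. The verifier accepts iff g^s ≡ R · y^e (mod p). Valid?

g^s mod p:
Squares mod 2861: 2217^1≡2217, 2217^2≡2752, 2217^4≡437, 2217^8≡2143, 2217^16≡544, 2217^32≡1253, 2217^64≡2181, 2217^128≡1779, 2217^256≡575, 2217^512≡1610, 2217^1024≡34, 2217^2048≡1156
2746 = 2048 + 512 + 128 + 32 + 16 + 8 + 2, so 2217^2746 ≡ 1156·1610·1779·1253·544·2143·2752 ≡ 185 (mod 2861)
R · y^e mod p:
Squares mod 2861: 2371^1≡2371, 2371^2≡2637, 2371^4≡1539, 2371^8≡2474, 2371^16≡997, 2371^32≡1242, 2371^64≡485, 2371^128≡623, 2371^256≡1894, 2371^512≡2403, 2371^1024≡911, 2371^2048≡231
2394 = 2048 + 256 + 64 + 16 + 8 + 2, so 2371^2394 ≡ 231·1894·485·997·2474·2637 ≡ 1793 (mod 2861)
2092·1793 = 3750956 ≡ 185 (mod 2861)
185 ≡ 185 (mod 2861); signature holds.

yes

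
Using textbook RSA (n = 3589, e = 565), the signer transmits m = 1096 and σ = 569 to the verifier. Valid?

σ^565 mod 3589 = 2493
2493 ≠ 1096, so verification fails.

no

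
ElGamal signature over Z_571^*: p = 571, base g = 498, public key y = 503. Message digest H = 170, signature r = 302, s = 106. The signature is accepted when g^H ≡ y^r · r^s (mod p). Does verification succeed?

Left side g^H mod p:
498^170 mod 571 = 29
Right side y^r · r^s mod p:
503^302 mod 571 = 523
302^106 mod 571 = 226
523·226 = 118198 ≡ 1 (mod 571)
29 ≠ 1, so verification fails.

fails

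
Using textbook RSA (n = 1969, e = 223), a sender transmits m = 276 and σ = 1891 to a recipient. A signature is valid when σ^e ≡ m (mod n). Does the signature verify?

does not verify

σ^223 mod 1969 = 1693
1693 ≠ 276, so verification fails.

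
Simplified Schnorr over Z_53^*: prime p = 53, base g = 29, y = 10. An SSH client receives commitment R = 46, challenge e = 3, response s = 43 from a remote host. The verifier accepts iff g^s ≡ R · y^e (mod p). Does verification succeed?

g^s mod p:
Squares mod 53: 29^1≡29, 29^2≡46, 29^4≡49, 29^8≡16, 29^16≡44, 29^32≡28
43 = 32 + 8 + 2 + 1, so 29^43 ≡ 28·16·46·29 ≡ 4 (mod 53)
R · y^e mod p:
Squares mod 53: 10^1≡10, 10^2≡47
3 = 2 + 1, so 10^3 ≡ 47·10 ≡ 46 (mod 53)
46·46 = 2116 ≡ 49 (mod 53)
4 ≠ 49; the check fails.

fails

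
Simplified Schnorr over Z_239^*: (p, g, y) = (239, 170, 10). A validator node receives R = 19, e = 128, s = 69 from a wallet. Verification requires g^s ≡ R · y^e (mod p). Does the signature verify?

g^s mod p:
170^2 = 28900 ≡ 220
170^4 ≡ 220^2 = 48400 ≡ 122
170^8 ≡ 122^2 = 14884 ≡ 66
170^16 ≡ 66^2 = 4356 ≡ 54
170^32 ≡ 54^2 = 2916 ≡ 48
170^64 ≡ 48^2 = 2304 ≡ 153
69 = 64 + 4 + 1, so 170^69 ≡ 153·122·170 ≡ 17 (mod 239)
R · y^e mod p:
10^2 = 100
10^4 ≡ 100^2 = 10000 ≡ 201
10^8 ≡ 201^2 = 40401 ≡ 10
10^16 ≡ 10^2 = 100
10^32 ≡ 100^2 = 10000 ≡ 201
10^64 ≡ 201^2 = 40401 ≡ 10
10^128 ≡ 10^2 = 100
19·100 = 1900 ≡ 227 (mod 239)
17 ≠ 227; the check fails.

does not verify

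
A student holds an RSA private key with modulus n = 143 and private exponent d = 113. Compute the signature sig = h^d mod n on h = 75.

69

h^2 ≡ 75^2 = 5625 ≡ 48
h^4 ≡ 48^2 = 2304 ≡ 16
h^8 ≡ 16^2 = 256 ≡ 113
h^16 ≡ 113^2 = 12769 ≡ 42
h^32 ≡ 42^2 = 1764 ≡ 48
h^64 ≡ 48^2 = 2304 ≡ 16
113 = 64 + 32 + 16 + 1, so h^113 ≡ 16·48·42·75 ≡ 69 (mod 143)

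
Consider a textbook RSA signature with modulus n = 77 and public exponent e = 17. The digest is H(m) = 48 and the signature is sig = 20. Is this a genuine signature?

genuine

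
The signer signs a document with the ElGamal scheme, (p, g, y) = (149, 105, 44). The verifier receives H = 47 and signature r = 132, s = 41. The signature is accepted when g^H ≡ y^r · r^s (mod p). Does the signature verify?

Left side g^H mod p:
105^2 = 11025 ≡ 148
105^4 ≡ 148^2 = 21904 ≡ 1
105^8 ≡ 1^2 = 1
105^16 ≡ 1^2 = 1
105^32 ≡ 1^2 = 1
47 = 32 + 8 + 4 + 2 + 1, so 105^47 ≡ 1·1·1·148·105 ≡ 44 (mod 149)
Right side y^r · r^s mod p:
44^2 = 1936 ≡ 148
44^4 ≡ 148^2 = 21904 ≡ 1
44^8 ≡ 1^2 = 1
44^16 ≡ 1^2 = 1
44^32 ≡ 1^2 = 1
44^64 ≡ 1^2 = 1
44^128 ≡ 1^2 = 1
132 = 128 + 4, so 44^132 ≡ 1·1 ≡ 1 (mod 149)
132^2 = 17424 ≡ 140
132^4 ≡ 140^2 = 19600 ≡ 81
132^8 ≡ 81^2 = 6561 ≡ 5
132^16 ≡ 5^2 = 25
132^32 ≡ 25^2 = 625 ≡ 29
41 = 32 + 8 + 1, so 132^41 ≡ 29·5·132 ≡ 68 (mod 149)
1·68 = 68 ≡ 68 (mod 149)
44 ≠ 68, so verification fails.

does not verify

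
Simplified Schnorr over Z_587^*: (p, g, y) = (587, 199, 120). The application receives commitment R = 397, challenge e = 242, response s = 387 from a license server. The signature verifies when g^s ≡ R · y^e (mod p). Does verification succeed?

g^s mod p:
Squares mod 587: 199^1≡199, 199^2≡272, 199^4≡22, 199^8≡484, 199^16≡43, 199^32≡88, 199^64≡113, 199^128≡442, 199^256≡480
387 = 256 + 128 + 2 + 1, so 199^387 ≡ 480·442·272·199 ≡ 261 (mod 587)
R · y^e mod p:
Squares mod 587: 120^1≡120, 120^2≡312, 120^4≡489, 120^8≡212, 120^16≡332, 120^32≡455, 120^64≡401, 120^128≡550
242 = 128 + 64 + 32 + 16 + 2, so 120^242 ≡ 550·401·455·332·312 ≡ 452 (mod 587)
397·452 = 179444 ≡ 409 (mod 587)
261 ≠ 409; the check fails.

fails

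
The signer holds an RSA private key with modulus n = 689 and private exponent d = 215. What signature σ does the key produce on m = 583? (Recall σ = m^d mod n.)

318

m^2 ≡ 583^2 = 339889 ≡ 212
m^4 ≡ 212^2 = 44944 ≡ 159
m^8 ≡ 159^2 = 25281 ≡ 477
m^16 ≡ 477^2 = 227529 ≡ 159
m^32 ≡ 159^2 = 25281 ≡ 477
m^64 ≡ 477^2 = 227529 ≡ 159
m^128 ≡ 159^2 = 25281 ≡ 477
215 = 128 + 64 + 16 + 4 + 2 + 1, so m^215 ≡ 477·159·159·159·212·583 ≡ 318 (mod 689)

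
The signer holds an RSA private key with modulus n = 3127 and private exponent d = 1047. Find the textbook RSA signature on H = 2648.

H^2 ≡ 2648^2 = 7011904 ≡ 1170
H^4 ≡ 1170^2 = 1368900 ≡ 2401
H^8 ≡ 2401^2 = 5764801 ≡ 1740
H^16 ≡ 1740^2 = 3027600 ≡ 664
H^32 ≡ 664^2 = 440896 ≡ 3116
H^64 ≡ 3116^2 = 9709456 ≡ 121
H^128 ≡ 121^2 = 14641 ≡ 2133
H^256 ≡ 2133^2 = 4549689 ≡ 3031
H^512 ≡ 3031^2 = 9186961 ≡ 2962
H^1024 ≡ 2962^2 = 8773444 ≡ 2209
1047 = 1024 + 16 + 4 + 2 + 1, so H^1047 ≡ 2209·664·2401·1170·2648 ≡ 1250 (mod 3127)

1250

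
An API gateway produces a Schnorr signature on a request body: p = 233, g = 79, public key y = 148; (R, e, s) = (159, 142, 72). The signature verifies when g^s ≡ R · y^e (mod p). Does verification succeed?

fails

g^s mod p:
79^2 = 6241 ≡ 183
79^4 ≡ 183^2 = 33489 ≡ 170
79^8 ≡ 170^2 = 28900 ≡ 8
79^16 ≡ 8^2 = 64
79^32 ≡ 64^2 = 4096 ≡ 135
79^64 ≡ 135^2 = 18225 ≡ 51
72 = 64 + 8, so 79^72 ≡ 51·8 ≡ 175 (mod 233)
R · y^e mod p:
148^2 = 21904 ≡ 2
148^4 ≡ 2^2 = 4
148^8 ≡ 4^2 = 16
148^16 ≡ 16^2 = 256 ≡ 23
148^32 ≡ 23^2 = 529 ≡ 63
148^64 ≡ 63^2 = 3969 ≡ 8
148^128 ≡ 8^2 = 64
142 = 128 + 8 + 4 + 2, so 148^142 ≡ 64·16·4·2 ≡ 37 (mod 233)
159·37 = 5883 ≡ 58 (mod 233)
175 ≠ 58; the check fails.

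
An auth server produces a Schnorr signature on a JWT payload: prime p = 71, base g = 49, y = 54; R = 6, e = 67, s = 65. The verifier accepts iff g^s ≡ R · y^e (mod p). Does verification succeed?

passes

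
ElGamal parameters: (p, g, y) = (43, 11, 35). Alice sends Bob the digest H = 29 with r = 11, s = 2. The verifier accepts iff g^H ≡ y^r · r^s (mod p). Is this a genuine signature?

Left side g^H mod p:
11^2 = 121 ≡ 35
11^4 ≡ 35^2 = 1225 ≡ 21
11^8 ≡ 21^2 = 441 ≡ 11
11^16 ≡ 11^2 = 121 ≡ 35
29 = 16 + 8 + 4 + 1, so 11^29 ≡ 35·11·21·11 ≡ 11 (mod 43)
Right side y^r · r^s mod p:
35^2 = 1225 ≡ 21
35^4 ≡ 21^2 = 441 ≡ 11
35^8 ≡ 11^2 = 121 ≡ 35
11 = 8 + 2 + 1, so 35^11 ≡ 35·21·35 ≡ 11 (mod 43)
11^2 = 121 ≡ 35
11·35 = 385 ≡ 41 (mod 43)
11 ≠ 41, so verification fails.

forged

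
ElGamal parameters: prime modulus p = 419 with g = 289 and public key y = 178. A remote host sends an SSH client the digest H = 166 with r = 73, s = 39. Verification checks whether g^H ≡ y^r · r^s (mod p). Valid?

Left side g^H mod p:
289^2 = 83521 ≡ 140
289^4 ≡ 140^2 = 19600 ≡ 326
289^8 ≡ 326^2 = 106276 ≡ 269
289^16 ≡ 269^2 = 72361 ≡ 293
289^32 ≡ 293^2 = 85849 ≡ 373
289^64 ≡ 373^2 = 139129 ≡ 21
289^128 ≡ 21^2 = 441 ≡ 22
166 = 128 + 32 + 4 + 2, so 289^166 ≡ 22·373·326·140 ≡ 366 (mod 419)
Right side y^r · r^s mod p:
178^2 = 31684 ≡ 259
178^4 ≡ 259^2 = 67081 ≡ 41
178^8 ≡ 41^2 = 1681 ≡ 5
178^16 ≡ 5^2 = 25
178^32 ≡ 25^2 = 625 ≡ 206
178^64 ≡ 206^2 = 42436 ≡ 117
73 = 64 + 8 + 1, so 178^73 ≡ 117·5·178 ≡ 218 (mod 419)
73^2 = 5329 ≡ 301
73^4 ≡ 301^2 = 90601 ≡ 97
73^8 ≡ 97^2 = 9409 ≡ 191
73^16 ≡ 191^2 = 36481 ≡ 28
73^32 ≡ 28^2 = 784 ≡ 365
39 = 32 + 4 + 2 + 1, so 73^39 ≡ 365·97·301·73 ≡ 117 (mod 419)
218·117 = 25506 ≡ 366 (mod 419)
366 ≡ 366 (mod 419), so the signature is genuine.

yes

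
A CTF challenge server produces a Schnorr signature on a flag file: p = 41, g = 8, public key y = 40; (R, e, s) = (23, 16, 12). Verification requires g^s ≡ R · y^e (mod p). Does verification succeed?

fails

g^s mod p:
Squares mod 41: 8^1≡8, 8^2≡23, 8^4≡37, 8^8≡16
12 = 8 + 4, so 8^12 ≡ 16·37 ≡ 18 (mod 41)
R · y^e mod p:
Squares mod 41: 40^1≡40, 40^2≡1, 40^4≡1, 40^8≡1, 40^16≡1
40^16 ≡ 1 (mod 41)
23·1 = 23 ≡ 23 (mod 41)
18 ≠ 23; the check fails.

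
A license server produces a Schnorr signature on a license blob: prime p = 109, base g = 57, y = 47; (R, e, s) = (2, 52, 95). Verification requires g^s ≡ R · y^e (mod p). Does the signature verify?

g^s mod p:
57^2 = 3249 ≡ 88
57^4 ≡ 88^2 = 7744 ≡ 5
57^8 ≡ 5^2 = 25
57^16 ≡ 25^2 = 625 ≡ 80
57^32 ≡ 80^2 = 6400 ≡ 78
57^64 ≡ 78^2 = 6084 ≡ 89
95 = 64 + 16 + 8 + 4 + 2 + 1, so 57^95 ≡ 89·80·25·5·88·57 ≡ 30 (mod 109)
R · y^e mod p:
47^2 = 2209 ≡ 29
47^4 ≡ 29^2 = 841 ≡ 78
47^8 ≡ 78^2 = 6084 ≡ 89
47^16 ≡ 89^2 = 7921 ≡ 73
47^32 ≡ 73^2 = 5329 ≡ 97
52 = 32 + 16 + 4, so 47^52 ≡ 97·73·78 ≡ 15 (mod 109)
2·15 = 30 ≡ 30 (mod 109)
30 ≡ 30 (mod 109); signature holds.

verifies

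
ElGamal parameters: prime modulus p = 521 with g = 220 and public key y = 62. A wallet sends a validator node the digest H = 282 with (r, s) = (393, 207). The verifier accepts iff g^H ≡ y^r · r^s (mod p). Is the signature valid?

valid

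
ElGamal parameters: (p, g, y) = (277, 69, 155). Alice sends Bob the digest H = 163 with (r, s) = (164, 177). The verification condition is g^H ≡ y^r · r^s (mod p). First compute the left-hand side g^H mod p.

52

69^2 = 4761 ≡ 52
69^4 ≡ 52^2 = 2704 ≡ 211
69^8 ≡ 211^2 = 44521 ≡ 201
69^16 ≡ 201^2 = 40401 ≡ 236
69^32 ≡ 236^2 = 55696 ≡ 19
69^64 ≡ 19^2 = 361 ≡ 84
69^128 ≡ 84^2 = 7056 ≡ 131
163 = 128 + 32 + 2 + 1, so 69^163 ≡ 131·19·52·69 ≡ 52 (mod 277)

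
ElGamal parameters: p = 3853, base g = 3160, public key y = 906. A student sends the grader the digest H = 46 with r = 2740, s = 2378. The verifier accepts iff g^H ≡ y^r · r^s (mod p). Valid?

yes

Left side g^H mod p:
Squares mod 3853: 3160^1≡3160, 3160^2≡2477, 3160^4≡1553, 3160^8≡3684, 3160^16≡1590, 3160^32≡532
46 = 32 + 8 + 4 + 2, so 3160^46 ≡ 532·3684·1553·2477 ≡ 2051 (mod 3853)
Right side y^r · r^s mod p:
Squares mod 3853: 906^1≡906, 906^2≡147, 906^4≡2344, 906^8≡3811, 906^16≡1764, 906^32≡2325, 906^64≡3719, 906^128≡2544, 906^256≡2749, 906^512≡1268, 906^1024≡1123, 906^2048≡1198
2740 = 2048 + 512 + 128 + 32 + 16 + 4, so 906^2740 ≡ 1198·1268·2544·2325·1764·2344 ≡ 1116 (mod 3853)
Squares mod 3853: 2740^1≡2740, 2740^2≡1956, 2740^4≡3760, 2740^8≡943, 2740^16≡3059, 2740^32≡2397, 2740^64≡786, 2740^128≡1316, 2740^256≡1859, 2740^512≡3593, 2740^1024≡2099, 2740^2048≡1822
2378 = 2048 + 256 + 64 + 8 + 2, so 2740^2378 ≡ 1822·1859·786·943·1956 ≡ 3734 (mod 3853)
1116·3734 = 4167144 ≡ 2051 (mod 3853)
2051 ≡ 2051 (mod 3853), so the signature is genuine.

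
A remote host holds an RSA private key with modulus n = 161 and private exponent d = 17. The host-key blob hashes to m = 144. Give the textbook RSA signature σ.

58

m^2 ≡ 144^2 = 20736 ≡ 128
m^4 ≡ 128^2 = 16384 ≡ 123
m^8 ≡ 123^2 = 15129 ≡ 156
m^16 ≡ 156^2 = 24336 ≡ 25
17 = 16 + 1, so m^17 ≡ 25·144 ≡ 58 (mod 161)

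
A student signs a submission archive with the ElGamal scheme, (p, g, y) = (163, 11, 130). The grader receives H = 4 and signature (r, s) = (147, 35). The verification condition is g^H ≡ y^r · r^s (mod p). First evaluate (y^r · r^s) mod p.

134

130^2 = 16900 ≡ 111
130^4 ≡ 111^2 = 12321 ≡ 96
130^8 ≡ 96^2 = 9216 ≡ 88
130^16 ≡ 88^2 = 7744 ≡ 83
130^32 ≡ 83^2 = 6889 ≡ 43
130^64 ≡ 43^2 = 1849 ≡ 56
130^128 ≡ 56^2 = 3136 ≡ 39
147 = 128 + 16 + 2 + 1, so 130^147 ≡ 39·83·111·130 ≡ 141 (mod 163)
147^2 = 21609 ≡ 93
147^4 ≡ 93^2 = 8649 ≡ 10
147^8 ≡ 10^2 = 100
147^16 ≡ 100^2 = 10000 ≡ 57
147^32 ≡ 57^2 = 3249 ≡ 152
35 = 32 + 2 + 1, so 147^35 ≡ 152·93·147 ≡ 68 (mod 163)
y^r · r^s ≡ 141·68 = 9588 ≡ 134 (mod 163)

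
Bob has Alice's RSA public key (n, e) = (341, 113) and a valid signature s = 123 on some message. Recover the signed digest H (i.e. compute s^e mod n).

30

s^2 ≡ 123^2 = 15129 ≡ 125
s^4 ≡ 125^2 = 15625 ≡ 280
s^8 ≡ 280^2 = 78400 ≡ 311
s^16 ≡ 311^2 = 96721 ≡ 218
s^32 ≡ 218^2 = 47524 ≡ 125
s^64 ≡ 125^2 = 15625 ≡ 280
113 = 64 + 32 + 16 + 1, so s^113 ≡ 280·125·218·123 ≡ 30 (mod 341)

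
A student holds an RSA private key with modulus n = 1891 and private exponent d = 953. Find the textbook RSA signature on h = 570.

456

h^953 mod 1891 = 456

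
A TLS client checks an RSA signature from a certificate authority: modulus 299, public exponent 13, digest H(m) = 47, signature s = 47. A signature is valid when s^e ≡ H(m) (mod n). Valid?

s^2 ≡ 47^2 = 2209 ≡ 116
s^4 ≡ 116^2 = 13456 ≡ 1
s^8 ≡ 1^2 = 1
13 = 8 + 4 + 1, so s^13 ≡ 1·1·47 ≡ 47 (mod 299)
47 = H(m), so the signature checks out.

yes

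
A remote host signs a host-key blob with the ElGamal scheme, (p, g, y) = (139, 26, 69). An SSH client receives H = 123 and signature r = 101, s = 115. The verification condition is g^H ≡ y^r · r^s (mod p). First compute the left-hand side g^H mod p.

60

26^2 = 676 ≡ 120
26^4 ≡ 120^2 = 14400 ≡ 83
26^8 ≡ 83^2 = 6889 ≡ 78
26^16 ≡ 78^2 = 6084 ≡ 107
26^32 ≡ 107^2 = 11449 ≡ 51
26^64 ≡ 51^2 = 2601 ≡ 99
123 = 64 + 32 + 16 + 8 + 2 + 1, so 26^123 ≡ 99·51·107·78·120·26 ≡ 60 (mod 139)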